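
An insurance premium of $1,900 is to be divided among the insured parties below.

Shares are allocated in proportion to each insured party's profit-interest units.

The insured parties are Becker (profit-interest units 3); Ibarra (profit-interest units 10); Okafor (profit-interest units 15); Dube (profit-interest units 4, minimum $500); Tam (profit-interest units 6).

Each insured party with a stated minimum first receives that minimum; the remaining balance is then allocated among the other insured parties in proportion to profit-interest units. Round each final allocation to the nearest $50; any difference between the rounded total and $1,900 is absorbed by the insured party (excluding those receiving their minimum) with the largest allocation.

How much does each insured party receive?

Becker: $100 | Ibarra: $400 | Okafor: $650 | Dube: $500 | Tam: $250

Minimums first: Dube $500. Remaining pool $1,400.
Remaining pool split over remaining profit-interest units 34: Becker 123.53 → $100; Ibarra 411.76 → $400; Okafor 617.65 → $600; Tam 247.06 → $250.
Rounding difference +$50 applied to Okafor → $650.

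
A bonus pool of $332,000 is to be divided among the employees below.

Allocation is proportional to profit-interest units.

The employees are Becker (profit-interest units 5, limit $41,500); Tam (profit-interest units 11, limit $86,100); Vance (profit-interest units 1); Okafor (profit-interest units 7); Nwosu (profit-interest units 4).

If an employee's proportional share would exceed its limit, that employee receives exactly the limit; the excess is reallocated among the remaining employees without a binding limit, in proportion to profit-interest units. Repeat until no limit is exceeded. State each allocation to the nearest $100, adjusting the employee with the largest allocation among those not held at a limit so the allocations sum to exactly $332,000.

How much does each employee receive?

Becker: $41,500; Tam: $86,100; Vance: $17,000; Okafor: $119,300; Nwosu: $68,100

Combined profit-interest units = 28.
Unconstrained shares: Becker 59,285.71; Tam 130,428.57; Vance 11,857.14; Okafor 83,000.00; Nwosu 47,428.57.
Capped: Becker ($41,500), Tam ($86,100); remaining pool $204,400 reallocated over remaining profit-interest units 12.
Shares after redistribution: Vance 17,033.33 → $17,000; Okafor 119,233.33 → $119,200; Nwosu 68,133.33 → $68,100.
Rounding difference +$100 applied to Okafor → $119,300.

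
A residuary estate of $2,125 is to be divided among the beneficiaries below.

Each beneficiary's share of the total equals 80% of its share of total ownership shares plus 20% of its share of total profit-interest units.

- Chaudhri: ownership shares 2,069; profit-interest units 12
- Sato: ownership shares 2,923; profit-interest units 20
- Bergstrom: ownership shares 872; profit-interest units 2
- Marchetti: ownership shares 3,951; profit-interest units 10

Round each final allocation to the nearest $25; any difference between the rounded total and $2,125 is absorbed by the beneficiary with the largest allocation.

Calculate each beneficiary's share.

Totals — ownership shares 9,815, profit-interest units 44.
Combined weights (80% ownership shares + 20% profit-interest units): Chaudhri 0.2232; Sato 0.3292; Bergstrom 0.0802; Marchetti 0.3675.
Pro-rata amounts: Chaudhri 474.27; Sato 699.46; Bergstrom 170.35; Marchetti 780.92.
After rounding ($25): Chaudhri $475; Sato $700; Bergstrom $175; Marchetti $775. Sum = $2,125.
No rounding difference to absorb.

Chaudhri: $475 · Sato: $700 · Bergstrom: $175 · Marchetti: $775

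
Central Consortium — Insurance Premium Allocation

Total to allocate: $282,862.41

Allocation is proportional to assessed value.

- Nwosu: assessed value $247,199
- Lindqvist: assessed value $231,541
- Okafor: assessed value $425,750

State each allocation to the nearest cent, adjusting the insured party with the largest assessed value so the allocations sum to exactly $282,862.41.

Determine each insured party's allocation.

Assessed value total: 247,199 + 231,541 + 425,750 = 904,490.
Raw shares: Nwosu 77,306.8855; Lindqvist 72,410.1375; Okafor 133,145.3870.
After rounding (cent): Nwosu $77,306.89; Lindqvist $72,410.14; Okafor $133,145.39. Sum = $282,862.42.
Difference $282,862.41 − $282,862.42 = −$0.01 applied to largest assessed value (Okafor): Okafor becomes $133,145.38.

Nwosu: $77,306.89 | Lindqvist: $72,410.14 | Okafor: $133,145.38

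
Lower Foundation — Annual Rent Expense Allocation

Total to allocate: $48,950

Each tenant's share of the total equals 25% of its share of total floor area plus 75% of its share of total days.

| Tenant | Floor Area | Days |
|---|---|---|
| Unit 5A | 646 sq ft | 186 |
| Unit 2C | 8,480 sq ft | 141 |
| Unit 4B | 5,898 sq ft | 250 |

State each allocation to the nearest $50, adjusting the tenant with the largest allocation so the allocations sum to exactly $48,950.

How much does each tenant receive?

Unit 5A: $12,350 | Unit 2C: $15,900 | Unit 4B: $20,700

Floor area total 15,024; days total 577.
Combined weights (25% floor area + 75% days): Unit 5A 0.2525; Unit 2C 0.3244; Unit 4B 0.4231.
Unrounded shares: Unit 5A 12,360.72; Unit 2C 15,878.55; Unit 4B 20,710.73.
At nearest $50: Unit 5A $12,350; Unit 2C $15,900; Unit 4B $20,700. Sum = $48,950.
Rounded total matches; no reconciliation needed.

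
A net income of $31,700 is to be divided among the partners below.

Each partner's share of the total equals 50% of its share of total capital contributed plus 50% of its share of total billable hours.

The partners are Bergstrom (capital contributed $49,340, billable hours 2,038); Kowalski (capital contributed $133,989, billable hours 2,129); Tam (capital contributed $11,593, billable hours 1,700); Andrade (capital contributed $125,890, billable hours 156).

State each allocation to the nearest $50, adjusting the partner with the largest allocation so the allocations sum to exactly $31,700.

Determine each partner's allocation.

Capital contributed total 320,812; billable hours total 6,023.
Composite weights (50% capital contributed + 50% billable hours): Bergstrom 0.2461; Kowalski 0.3856; Tam 0.1592; Andrade 0.2092.
Proportional shares: Bergstrom 7,800.84; Kowalski 12,222.48; Tam 5,046.45; Andrade 6,630.23.
After rounding ($50): Bergstrom $7,800; Kowalski $12,200; Tam $5,050; Andrade $6,650. Sum = $31,700.
No rounding difference to absorb.

Bergstrom: $7,800 · Kowalski: $12,200 · Tam: $5,050 · Andrade: $6,650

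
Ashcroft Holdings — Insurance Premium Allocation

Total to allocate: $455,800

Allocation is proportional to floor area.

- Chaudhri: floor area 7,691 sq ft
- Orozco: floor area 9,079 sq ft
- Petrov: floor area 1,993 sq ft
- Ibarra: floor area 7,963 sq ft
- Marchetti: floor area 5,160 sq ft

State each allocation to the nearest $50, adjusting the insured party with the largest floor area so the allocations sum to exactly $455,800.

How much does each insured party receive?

Combined floor area = 31,886.
Unrounded shares: Chaudhri 7,691/31,886 × $455,800 = 109,940.34; Orozco 9,079/31,886 × $455,800 = 129,781.35; Petrov 1,993/31,886 × $455,800 = 28,489.29; Ibarra 7,963/31,886 × $455,800 = 113,828.50; Marchetti 5,160/31,886 × $455,800 = 73,760.52.
Rounded to nearest $50: Chaudhri $109,950; Orozco $129,800; Petrov $28,500; Ibarra $113,850; Marchetti $73,750. Sum = $455,850.
Difference $455,800 − $455,850 = −$50 applied to largest floor area (Orozco): Orozco becomes $129,750.

Chaudhri: $109,950 · Orozco: $129,750 · Petrov: $28,500 · Ibarra: $113,850 · Marchetti: $73,750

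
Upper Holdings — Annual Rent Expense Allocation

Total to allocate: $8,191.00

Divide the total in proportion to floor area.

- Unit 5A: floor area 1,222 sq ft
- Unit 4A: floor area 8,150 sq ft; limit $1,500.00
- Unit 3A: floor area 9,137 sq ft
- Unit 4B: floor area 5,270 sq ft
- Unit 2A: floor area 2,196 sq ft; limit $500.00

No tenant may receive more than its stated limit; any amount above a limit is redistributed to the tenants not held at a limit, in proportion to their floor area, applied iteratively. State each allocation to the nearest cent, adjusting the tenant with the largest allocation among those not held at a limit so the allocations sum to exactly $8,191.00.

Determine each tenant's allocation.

Unit 5A: $484.06 · Unit 4A: $1,500.00 · Unit 3A: $3,619.37 · Unit 4B: $2,087.57 · Unit 2A: $500.00

Floor area total: 25,975.
Unconstrained shares: Unit 5A 385.3475; Unit 4A 2,570.0346; Unit 3A 2,881.2769; Unit 4B 1,661.8506; Unit 2A 692.4903.
Cap binds for Unit 4A ($1,500.00), Unit 2A ($500.00); balance $6,191.00 reallocated over remaining floor area 15,629.
Remaining shares: Unit 5A 484.0618 → $484.06; Unit 3A 3,619.3721 → $3,619.37; Unit 4B 2,087.5661 → $2,087.57.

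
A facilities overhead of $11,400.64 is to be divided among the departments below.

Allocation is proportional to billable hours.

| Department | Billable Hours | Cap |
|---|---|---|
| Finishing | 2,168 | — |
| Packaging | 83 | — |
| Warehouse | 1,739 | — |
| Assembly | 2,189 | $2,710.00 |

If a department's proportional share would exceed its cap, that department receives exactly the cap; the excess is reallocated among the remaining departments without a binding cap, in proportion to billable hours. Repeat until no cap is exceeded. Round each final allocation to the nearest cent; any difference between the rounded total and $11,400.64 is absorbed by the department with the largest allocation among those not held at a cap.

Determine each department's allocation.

Billable hours total: 6,179.
Unconstrained shares: Finishing 4,000.0951; Packaging 153.1402; Warehouse 3,208.5634; Assembly 4,038.8414.
Capped: Assembly ($2,710.00); balance $8,690.64 reallocated over remaining billable hours 3,990.
Redistributed shares: Finishing 4,722.1322 → $4,722.13; Packaging 180.7827 → $180.78; Warehouse 3,787.7251 → $3,787.73.

Finishing: $4,722.13; Packaging: $180.78; Warehouse: $3,787.73; Assembly: $2,710.00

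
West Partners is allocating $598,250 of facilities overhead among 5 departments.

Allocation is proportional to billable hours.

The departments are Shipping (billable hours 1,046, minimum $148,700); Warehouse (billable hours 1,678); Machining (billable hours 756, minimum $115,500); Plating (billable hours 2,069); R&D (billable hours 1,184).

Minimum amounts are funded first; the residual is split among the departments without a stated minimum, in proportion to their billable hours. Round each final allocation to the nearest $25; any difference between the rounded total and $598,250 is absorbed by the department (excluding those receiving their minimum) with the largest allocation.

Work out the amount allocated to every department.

Shipping: $148,700 | Warehouse: $113,675 | Machining: $115,500 | Plating: $140,175 | R&D: $80,200

Guaranteed amounts: Shipping $148,700; Machining $115,500. Remaining pool $334,050.
Remaining pool split over remaining billable hours 4,931: Warehouse 113,675.91 → $113,675; Plating 140,164.16 → $140,175; R&D 80,209.94 → $80,200.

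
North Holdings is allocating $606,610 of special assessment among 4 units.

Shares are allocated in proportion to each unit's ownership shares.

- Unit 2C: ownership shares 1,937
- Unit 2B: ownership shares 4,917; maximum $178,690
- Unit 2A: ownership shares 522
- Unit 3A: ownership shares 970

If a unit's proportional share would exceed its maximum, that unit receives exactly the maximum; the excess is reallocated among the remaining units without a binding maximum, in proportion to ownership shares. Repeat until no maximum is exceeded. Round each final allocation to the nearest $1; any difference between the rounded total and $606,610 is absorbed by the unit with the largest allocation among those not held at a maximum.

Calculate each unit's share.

Sum of ownership shares: 8,346.
Proportional shares (ignoring caps): Unit 2C 140,786.43; Unit 2B 357,380.95; Unit 2A 37,940.38; Unit 3A 70,502.24.
Held at cap: Unit 2B ($178,690); remaining pool $427,920 reallocated over remaining ownership shares 3,429.
Redistributed shares: Unit 2C 241,726.75 → $241,727; Unit 2A 65,142.68 → $65,143; Unit 3A 121,050.57 → $121,051.
Rounding difference −$1 applied to Unit 2C → $241,726.

Unit 2C: $241,726 · Unit 2B: $178,690 · Unit 2A: $65,143 · Unit 3A: $121,051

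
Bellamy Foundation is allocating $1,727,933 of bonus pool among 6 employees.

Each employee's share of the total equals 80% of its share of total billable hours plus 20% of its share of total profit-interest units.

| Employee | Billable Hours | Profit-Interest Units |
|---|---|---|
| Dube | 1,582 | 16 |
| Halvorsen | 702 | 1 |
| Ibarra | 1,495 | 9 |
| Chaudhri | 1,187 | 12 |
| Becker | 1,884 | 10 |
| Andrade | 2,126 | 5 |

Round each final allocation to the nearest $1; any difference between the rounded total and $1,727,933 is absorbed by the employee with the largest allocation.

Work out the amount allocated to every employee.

Billable hours total 8,976; profit-interest units total 53.
Blended shares (80% billable hours + 20% profit-interest units): Dube 0.2014; Halvorsen 0.0663; Ibarra 0.1672; Chaudhri 0.1511; Becker 0.2057; Andrade 0.2084.
Pro-rata amounts: Dube 347,963.503; Halvorsen 114,631.82; Ibarra 288,921.58; Chaudhri 261,049.63; Becker 355,349.92; Andrade 360,016.55.
At nearest $1: Dube $347,964; Halvorsen $114,632; Ibarra $288,922; Chaudhri $261,050; Becker $355,350; Andrade $360,017. Sum = $1,727,935.
Difference $1,727,933 − $1,727,935 = −$2 applied to largest allocation (Andrade): Andrade becomes $360,015.

Dube: $347,964 · Halvorsen: $114,632 · Ibarra: $288,922 · Chaudhri: $261,050 · Becker: $355,350 · Andrade: $360,015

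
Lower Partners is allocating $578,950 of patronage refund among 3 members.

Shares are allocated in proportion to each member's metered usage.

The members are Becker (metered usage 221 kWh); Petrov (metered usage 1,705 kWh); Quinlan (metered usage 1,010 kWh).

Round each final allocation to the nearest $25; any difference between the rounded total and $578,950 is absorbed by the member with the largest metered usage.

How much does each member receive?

Sum of metered usage: 221 + 1,705 + 1,010 = 2,936.
Pro-rata amounts: Becker 43,579.00; Petrov 336,209.04; Quinlan 199,161.96.
Rounded to nearest $25: Becker $43,575; Petrov $336,200; Quinlan $199,150. Sum = $578,925.
Difference $578,950 − $578,925 = +$25 applied to largest metered usage (Petrov): Petrov becomes $336,225.

Becker: $43,575 · Petrov: $336,225 · Quinlan: $199,150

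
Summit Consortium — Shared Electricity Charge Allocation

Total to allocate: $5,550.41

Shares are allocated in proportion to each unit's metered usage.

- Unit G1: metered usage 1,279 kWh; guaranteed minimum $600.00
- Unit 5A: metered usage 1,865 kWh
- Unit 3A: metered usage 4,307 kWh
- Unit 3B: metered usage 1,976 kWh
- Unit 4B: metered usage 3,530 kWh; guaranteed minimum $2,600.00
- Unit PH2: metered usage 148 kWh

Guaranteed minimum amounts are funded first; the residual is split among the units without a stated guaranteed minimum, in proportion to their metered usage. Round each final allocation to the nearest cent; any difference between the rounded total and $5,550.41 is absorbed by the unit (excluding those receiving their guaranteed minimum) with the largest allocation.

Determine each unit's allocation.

Unit G1: $600.00 · Unit 5A: $528.39 · Unit 3A: $1,220.25 · Unit 3B: $559.84 · Unit 4B: $2,600.00 · Unit PH2: $41.93

Guaranteed amounts: Unit G1 $600.00; Unit 4B $2,600.00. Residual $2,350.41.
Residual split over remaining metered usage 8,296: Unit 5A 528.3889 → $528.39; Unit 3A 1,220.2526 → $1,220.25; Unit 3B 559.8373 → $559.84; Unit PH2 41.9311 → $41.93.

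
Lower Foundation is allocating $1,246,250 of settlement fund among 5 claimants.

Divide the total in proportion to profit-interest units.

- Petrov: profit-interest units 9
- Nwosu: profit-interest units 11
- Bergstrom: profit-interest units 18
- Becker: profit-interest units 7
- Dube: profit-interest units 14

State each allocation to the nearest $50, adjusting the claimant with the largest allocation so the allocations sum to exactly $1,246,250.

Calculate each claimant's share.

Petrov: $190,100 | Nwosu: $232,350 | Bergstrom: $380,250 | Becker: $147,850 | Dube: $295,700

Profit-interest units total: 59.
Raw shares: Petrov 9/59 × $1,246,250 = 190,105.93; Nwosu 11/59 × $1,246,250 = 232,351.69; Bergstrom 18/59 × $1,246,250 = 380,211.86; Becker 7/59 × $1,246,250 = 147,860.17; Dube 14/59 × $1,246,250 = 295,720.34.
After rounding ($50): Petrov $190,100; Nwosu $232,350; Bergstrom $380,200; Becker $147,850; Dube $295,700. Sum = $1,246,200.
Difference $1,246,250 − $1,246,200 = +$50 applied to largest allocation (Bergstrom): Bergstrom becomes $380,250.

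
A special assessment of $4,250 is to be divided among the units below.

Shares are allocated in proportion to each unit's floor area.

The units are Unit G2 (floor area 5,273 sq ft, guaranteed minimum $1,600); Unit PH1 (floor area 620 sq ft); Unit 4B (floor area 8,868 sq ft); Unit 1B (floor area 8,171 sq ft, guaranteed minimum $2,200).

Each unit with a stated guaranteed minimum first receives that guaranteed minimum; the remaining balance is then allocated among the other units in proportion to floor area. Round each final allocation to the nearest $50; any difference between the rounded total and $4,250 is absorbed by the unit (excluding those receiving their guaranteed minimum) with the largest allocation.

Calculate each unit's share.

Unit G2: $1,600; Unit PH1: $50; Unit 4B: $400; Unit 1B: $2,200

Fund the minimums — Unit G2 $1,600; Unit 1B $2,200. Residual $450.
Residual split over remaining floor area 9,488: Unit PH1 29.41 → $50; Unit 4B 420.59 → $400.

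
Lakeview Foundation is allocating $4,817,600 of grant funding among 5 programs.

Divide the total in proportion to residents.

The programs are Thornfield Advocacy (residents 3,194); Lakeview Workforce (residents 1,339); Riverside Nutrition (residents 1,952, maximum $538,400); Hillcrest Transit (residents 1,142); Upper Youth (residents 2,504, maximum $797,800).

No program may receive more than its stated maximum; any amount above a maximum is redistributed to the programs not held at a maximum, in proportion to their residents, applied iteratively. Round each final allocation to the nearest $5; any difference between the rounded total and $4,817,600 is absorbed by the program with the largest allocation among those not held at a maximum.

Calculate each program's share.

Residents total: 10,131.
Unconstrained shares: Thornfield Advocacy 1,518,844.58; Lakeview Workforce 636,735.41; Riverside Nutrition 928,235.63; Hillcrest Transit 543,055.89; Upper Youth 1,190,728.50.
Cap binds for Riverside Nutrition ($538,400), Upper Youth ($797,800); balance $3,481,400 reallocated over remaining residents 5,675.
Remaining shares: Thornfield Advocacy 1,959,399.40 → $1,959,400; Lakeview Workforce 821,426.36 → $821,425; Hillcrest Transit 700,574.24 → $700,575.

Thornfield Advocacy: $1,959,400 · Lakeview Workforce: $821,425 · Riverside Nutrition: $538,400 · Hillcrest Transit: $700,575 · Upper Youth: $797,800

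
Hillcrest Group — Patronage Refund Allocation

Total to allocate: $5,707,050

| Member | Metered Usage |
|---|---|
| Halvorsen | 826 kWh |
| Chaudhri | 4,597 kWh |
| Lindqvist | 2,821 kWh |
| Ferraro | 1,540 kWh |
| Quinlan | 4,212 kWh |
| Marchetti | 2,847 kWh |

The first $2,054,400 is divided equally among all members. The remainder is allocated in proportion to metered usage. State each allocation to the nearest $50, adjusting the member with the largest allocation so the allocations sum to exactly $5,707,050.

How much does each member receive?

$2,054,400 shared equally gives $342,400 per member.
Remainder $3,652,650 by metered usage (total 16,843): Halvorsen 179,130.14 → $179,150; Chaudhri 996,926.44 → $996,950; Lindqvist 611,774.96 → $611,750; Ferraro 333,971.44 → $333,950; Quinlan 913,433.58 → $913,450; Marchetti 617,413.44 → $617,400.
Totals: Halvorsen $342,400 + $179,150 = $521,550; Chaudhri $342,400 + $996,950 = $1,339,350; Lindqvist $342,400 + $611,750 = $954,150; Ferraro $342,400 + $333,950 = $676,350; Quinlan $342,400 + $913,450 = $1,255,850; Marchetti $342,400 + $617,400 = $959,800.

Halvorsen: $521,550 · Chaudhri: $1,339,350 · Lindqvist: $954,150 · Ferraro: $676,350 · Quinlan: $1,255,850 · Marchetti: $959,800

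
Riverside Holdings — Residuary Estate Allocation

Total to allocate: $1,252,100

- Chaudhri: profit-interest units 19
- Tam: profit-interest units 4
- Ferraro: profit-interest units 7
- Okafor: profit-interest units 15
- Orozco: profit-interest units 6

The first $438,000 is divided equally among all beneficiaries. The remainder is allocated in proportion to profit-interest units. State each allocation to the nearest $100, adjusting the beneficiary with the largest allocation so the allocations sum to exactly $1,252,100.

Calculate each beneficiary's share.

$438,000 shared equally gives $87,600 per beneficiary.
Remainder $814,100 by profit-interest units (total 51): Chaudhri 303,292.16 → $303,300; Tam 63,850.98 → $63,900; Ferraro 111,739.22 → $111,700; Okafor 239,441.18 → $239,400; Orozco 95,776.47 → $95,800.
Totals: Chaudhri $87,600 + $303,300 = $390,900; Tam $87,600 + $63,900 = $151,500; Ferraro $87,600 + $111,700 = $199,300; Okafor $87,600 + $239,400 = $327,000; Orozco $87,600 + $95,800 = $183,400.

Chaudhri: $390,900; Tam: $151,500; Ferraro: $199,300; Okafor: $327,000; Orozco: $183,400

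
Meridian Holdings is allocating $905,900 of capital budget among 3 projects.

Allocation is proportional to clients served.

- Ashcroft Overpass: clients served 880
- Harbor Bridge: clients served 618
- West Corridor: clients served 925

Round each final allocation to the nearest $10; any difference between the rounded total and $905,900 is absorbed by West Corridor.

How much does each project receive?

Combined clients served = 2,423.
Unrounded shares: Ashcroft Overpass 880/2,423 × $905,900 = 329,010.32; Harbor Bridge 618/2,423 × $905,900 = 231,054.97; West Corridor 925/2,423 × $905,900 = 345,834.71.
Rounded to nearest $10: Ashcroft Overpass $329,010; Harbor Bridge $231,050; West Corridor $345,830. Sum = $905,890.
Difference $905,900 − $905,890 = +$10 applied to West Corridor: West Corridor becomes $345,840.

Ashcroft Overpass: $329,010 · Harbor Bridge: $231,050 · West Corridor: $345,840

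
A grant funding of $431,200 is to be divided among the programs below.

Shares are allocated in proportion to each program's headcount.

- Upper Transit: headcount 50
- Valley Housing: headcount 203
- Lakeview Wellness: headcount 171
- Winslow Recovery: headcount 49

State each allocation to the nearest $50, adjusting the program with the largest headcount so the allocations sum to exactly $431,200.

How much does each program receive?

Headcount total: 50 + 203 + 171 + 49 = 473.
Proportional shares: Upper Transit 45,581.40; Valley Housing 185,060.47; Lakeview Wellness 155,888.37; Winslow Recovery 44,669.77.
Rounded to nearest $50: Upper Transit $45,600; Valley Housing $185,050; Lakeview Wellness $155,900; Winslow Recovery $44,650. Sum = $431,200.
Rounded total matches; no reconciliation needed.

Upper Transit: $45,600; Valley Housing: $185,050; Lakeview Wellness: $155,900; Winslow Recovery: $44,650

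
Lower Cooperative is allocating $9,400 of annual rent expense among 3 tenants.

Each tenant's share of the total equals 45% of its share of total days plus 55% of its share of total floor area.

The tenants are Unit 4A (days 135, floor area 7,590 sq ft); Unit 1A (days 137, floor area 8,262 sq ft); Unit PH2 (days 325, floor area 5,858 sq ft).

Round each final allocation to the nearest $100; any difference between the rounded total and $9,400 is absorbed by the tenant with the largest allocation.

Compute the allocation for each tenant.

Totals — days 597, floor area 21,710.
Blended shares (45% days + 55% floor area): Unit 4A 0.2940; Unit 1A 0.3126; Unit PH2 0.3934.
Pro-rata amounts: Unit 4A 2,764.01; Unit 1A 2,938.21; Unit PH2 3,697.78.
At nearest $100: Unit 4A $2,800; Unit 1A $2,900; Unit PH2 $3,700. Sum = $9,400.
Rounded total matches; no reconciliation needed.

Unit 4A: $2,800 · Unit 1A: $2,900 · Unit PH2: $3,700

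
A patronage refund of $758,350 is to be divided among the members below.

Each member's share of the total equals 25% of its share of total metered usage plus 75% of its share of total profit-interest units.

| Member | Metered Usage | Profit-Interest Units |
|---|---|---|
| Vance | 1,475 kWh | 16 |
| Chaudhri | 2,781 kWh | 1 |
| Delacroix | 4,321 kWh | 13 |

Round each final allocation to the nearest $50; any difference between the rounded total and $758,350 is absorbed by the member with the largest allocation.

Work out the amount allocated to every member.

Totals — metered usage 8,577, profit-interest units 30.
Composite weights (25% metered usage + 75% profit-interest units): Vance 0.4430; Chaudhri 0.1061; Delacroix 0.4509.
Unrounded shares: Vance 335,943.66; Chaudhri 80,430.46; Delacroix 341,975.89.
After rounding ($50): Vance $335,950; Chaudhri $80,450; Delacroix $342,000. Sum = $758,400.
Difference $758,350 − $758,400 = −$50 applied to largest allocation (Delacroix): Delacroix becomes $341,950.

Vance: $335,950; Chaudhri: $80,450; Delacroix: $341,950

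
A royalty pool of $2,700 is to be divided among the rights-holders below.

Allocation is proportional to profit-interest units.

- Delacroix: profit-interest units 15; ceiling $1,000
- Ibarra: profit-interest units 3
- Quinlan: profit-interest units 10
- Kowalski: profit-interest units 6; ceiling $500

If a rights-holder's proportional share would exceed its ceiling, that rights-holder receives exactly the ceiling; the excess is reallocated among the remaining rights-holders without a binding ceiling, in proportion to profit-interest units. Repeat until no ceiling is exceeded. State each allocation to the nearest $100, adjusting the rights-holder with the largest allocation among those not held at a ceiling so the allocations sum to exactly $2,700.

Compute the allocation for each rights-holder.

Sum of profit-interest units: 34.
Pro-rata shares before constraints: Delacroix 1,191.18; Ibarra 238.24; Quinlan 794.12; Kowalski 476.47.
Cap binds for Delacroix ($1,000); balance $1,700 reallocated over remaining profit-interest units 19.
Cap binds for Kowalski ($500); balance $1,200 reallocated over remaining profit-interest units 13.
Remaining shares: Ibarra 276.92 → $300; Quinlan 923.08 → $900.

Delacroix: $1,000 | Ibarra: $300 | Quinlan: $900 | Kowalski: $500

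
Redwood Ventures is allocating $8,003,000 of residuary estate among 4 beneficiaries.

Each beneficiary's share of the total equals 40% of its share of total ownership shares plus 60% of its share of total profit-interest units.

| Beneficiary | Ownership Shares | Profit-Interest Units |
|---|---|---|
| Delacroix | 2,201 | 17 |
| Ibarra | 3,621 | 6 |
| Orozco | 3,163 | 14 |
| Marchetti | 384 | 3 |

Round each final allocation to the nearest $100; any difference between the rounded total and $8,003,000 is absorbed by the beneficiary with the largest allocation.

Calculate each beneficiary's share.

Totals — ownership shares 9,369, profit-interest units 40.
Combined weights (40% ownership shares + 60% profit-interest units): Delacroix 0.3490; Ibarra 0.2446; Orozco 0.3450; Marchetti 0.0614.
Pro-rata amounts: Delacroix 2,792,802.70; Ibarra 1,957,493.31; Orozco 2,761,363.87; Marchetti 491,340.12.
Rounded to nearest $100: Delacroix $2,792,800; Ibarra $1,957,500; Orozco $2,761,400; Marchetti $491,300. Sum = $8,003,000.
Rounded total matches; no reconciliation needed.

Delacroix: $2,792,800 | Ibarra: $1,957,500 | Orozco: $2,761,400 | Marchetti: $491,300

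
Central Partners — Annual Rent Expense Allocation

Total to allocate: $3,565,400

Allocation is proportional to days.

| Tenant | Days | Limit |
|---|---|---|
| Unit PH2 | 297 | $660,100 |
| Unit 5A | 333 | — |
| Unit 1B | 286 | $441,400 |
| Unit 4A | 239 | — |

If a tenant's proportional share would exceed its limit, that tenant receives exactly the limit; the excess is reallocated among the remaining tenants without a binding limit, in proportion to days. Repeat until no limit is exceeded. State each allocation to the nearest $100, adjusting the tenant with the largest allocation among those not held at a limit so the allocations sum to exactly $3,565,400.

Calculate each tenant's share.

Combined days = 1,155.
Pro-rata shares before constraints: Unit PH2 916,817.14; Unit 5A 1,027,946.49; Unit 1B 882,860.95; Unit 4A 737,775.41.
Capped: Unit PH2 ($660,100), Unit 1B ($441,400); balance $2,463,900 reallocated over remaining days 572.
Shares after redistribution: Unit 5A 1,434,403.32 → $1,434,400; Unit 4A 1,029,496.68 → $1,029,500.

Unit PH2: $660,100 · Unit 5A: $1,434,400 · Unit 1B: $441,400 · Unit 4A: $1,029,500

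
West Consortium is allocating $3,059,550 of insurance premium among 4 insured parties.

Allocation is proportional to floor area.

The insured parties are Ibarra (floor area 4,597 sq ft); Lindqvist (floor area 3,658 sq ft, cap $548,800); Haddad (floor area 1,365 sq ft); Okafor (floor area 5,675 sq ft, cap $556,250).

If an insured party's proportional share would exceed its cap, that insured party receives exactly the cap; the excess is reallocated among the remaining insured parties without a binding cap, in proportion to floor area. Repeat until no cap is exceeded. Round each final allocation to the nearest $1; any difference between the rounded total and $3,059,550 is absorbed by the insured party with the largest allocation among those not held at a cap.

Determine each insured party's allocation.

Ibarra: $1,507,017 | Lindqvist: $548,800 | Haddad: $447,483 | Okafor: $556,250

Total floor area = 15,295.
Pro-rata shares before constraints: Ibarra 919,565.31; Lindqvist 731,731.54; Haddad 273,049.08; Okafor 1,135,204.07.
Held at cap: Lindqvist ($548,800), Okafor ($556,250); remaining pool $1,954,500 reallocated over remaining floor area 5,962.
Shares after redistribution: Ibarra 1,507,017.19 → $1,507,017; Haddad 447,482.81 → $447,483.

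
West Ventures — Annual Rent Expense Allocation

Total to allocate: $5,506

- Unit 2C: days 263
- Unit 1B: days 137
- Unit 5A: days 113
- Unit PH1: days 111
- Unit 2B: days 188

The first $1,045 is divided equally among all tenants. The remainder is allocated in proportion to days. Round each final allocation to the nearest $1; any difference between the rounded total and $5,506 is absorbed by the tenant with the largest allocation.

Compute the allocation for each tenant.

First tranche $1,045 split equally: $209 each.
Remainder $4,461 by days (total 812): Unit 2C 1,444.88 → $1,445; Unit 1B 752.66 → $753; Unit 5A 620.80 → $621; Unit PH1 609.82 → $610; Unit 2B 1,032.84 → $1,033.
Rounding difference −$1 on remainder applied to Unit 2C.
Totals: Unit 2C $209 + $1,444 = $1,653; Unit 1B $209 + $753 = $962; Unit 5A $209 + $621 = $830; Unit PH1 $209 + $610 = $819; Unit 2B $209 + $1,033 = $1,242.

Unit 2C: $1,653 · Unit 1B: $962 · Unit 5A: $830 · Unit PH1: $819 · Unit 2B: $1,242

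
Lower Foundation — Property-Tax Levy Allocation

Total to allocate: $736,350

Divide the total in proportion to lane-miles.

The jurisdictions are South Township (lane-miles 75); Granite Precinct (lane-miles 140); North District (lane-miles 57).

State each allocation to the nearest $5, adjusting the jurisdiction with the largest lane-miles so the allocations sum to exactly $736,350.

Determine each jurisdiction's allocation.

Total lane-miles = 272.
Raw shares: South Township 75/272 × $736,350 = 203,037.68; Granite Precinct 140/272 × $736,350 = 379,003.68; North District 57/272 × $736,350 = 154,308.64.
After rounding ($5): South Township $203,040; Granite Precinct $379,005; North District $154,310. Sum = $736,355.
Difference $736,350 − $736,355 = −$5 applied to largest lane-miles (Granite Precinct): Granite Precinct becomes $379,000.

South Township: $203,040 | Granite Precinct: $379,000 | North District: $154,310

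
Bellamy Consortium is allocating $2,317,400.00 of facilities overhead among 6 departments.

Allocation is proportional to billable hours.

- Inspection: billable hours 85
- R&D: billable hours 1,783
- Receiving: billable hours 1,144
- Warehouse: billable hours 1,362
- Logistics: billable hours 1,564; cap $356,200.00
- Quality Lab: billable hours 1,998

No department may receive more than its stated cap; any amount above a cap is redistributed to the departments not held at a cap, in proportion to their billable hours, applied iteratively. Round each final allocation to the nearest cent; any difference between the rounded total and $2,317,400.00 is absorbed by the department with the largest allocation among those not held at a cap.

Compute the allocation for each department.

Inspection: $26,161.64 | R&D: $548,778.97 | Receiving: $352,104.96 | Warehouse: $419,201.88 | Logistics: $356,200.00 | Quality Lab: $614,952.55

Sum of billable hours: 7,936.
Unconstrained shares: Inspection 24,820.9425; R&D 520,655.7712; Receiving 334,060.6855; Warehouse 397,719.1028; Logistics 456,705.3427; Quality Lab 583,438.1552.
Capped: Logistics ($356,200.00); remaining pool $1,961,200.00 reallocated over remaining billable hours 6,372.
Redistributed shares: Inspection 26,161.6447 → $26,161.64; R&D 548,778.9705 → $548,778.97; Receiving 352,104.9592 → $352,104.96; Warehouse 419,201.8832 → $419,201.88; Quality Lab 614,952.5424 → $614,952.54.
Rounding difference +$0.01 applied to Quality Lab → $614,952.55.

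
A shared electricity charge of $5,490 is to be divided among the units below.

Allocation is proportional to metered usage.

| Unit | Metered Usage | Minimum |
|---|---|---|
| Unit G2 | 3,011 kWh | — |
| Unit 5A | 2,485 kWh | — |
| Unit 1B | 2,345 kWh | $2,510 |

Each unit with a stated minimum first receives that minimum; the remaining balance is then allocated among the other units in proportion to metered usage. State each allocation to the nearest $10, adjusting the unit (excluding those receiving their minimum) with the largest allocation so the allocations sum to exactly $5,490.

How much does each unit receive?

Unit G2: $1,630; Unit 5A: $1,350; Unit 1B: $2,510

Fund the minimums — Unit 1B $2,510. Balance $2,980.
Balance split over remaining metered usage 5,496: Unit G2 1,632.60 → $1,630; Unit 5A 1,347.40 → $1,350.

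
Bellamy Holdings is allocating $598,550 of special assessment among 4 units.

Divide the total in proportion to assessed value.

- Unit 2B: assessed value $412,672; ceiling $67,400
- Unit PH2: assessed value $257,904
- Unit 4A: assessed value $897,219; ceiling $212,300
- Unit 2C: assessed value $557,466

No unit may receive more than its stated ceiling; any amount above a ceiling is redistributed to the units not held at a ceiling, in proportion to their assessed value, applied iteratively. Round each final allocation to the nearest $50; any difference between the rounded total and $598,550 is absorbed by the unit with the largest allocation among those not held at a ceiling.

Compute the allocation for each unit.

Unit 2B: $67,400 · Unit PH2: $100,850 · Unit 4A: $212,300 · Unit 2C: $218,000

Combined assessed value = 2,125,261.
Proportional shares (ignoring caps): Unit 2B 116,223.29; Unit PH2 72,635.05; Unit 4A 252,689.17; Unit 2C 157,002.49.
Held at cap: Unit 2B ($67,400), Unit 4A ($212,300); remaining pool $318,850 reallocated over remaining assessed value 815,370.
Redistributed shares: Unit PH2 100,853.22 → $100,850; Unit 2C 217,996.78 → $218,000.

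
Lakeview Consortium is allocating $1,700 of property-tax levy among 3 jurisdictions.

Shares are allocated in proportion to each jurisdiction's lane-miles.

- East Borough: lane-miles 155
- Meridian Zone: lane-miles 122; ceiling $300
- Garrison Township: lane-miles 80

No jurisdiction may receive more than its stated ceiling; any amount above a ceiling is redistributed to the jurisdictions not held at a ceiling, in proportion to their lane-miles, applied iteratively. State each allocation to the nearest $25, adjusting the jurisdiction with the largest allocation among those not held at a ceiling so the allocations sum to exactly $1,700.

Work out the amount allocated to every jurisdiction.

East Borough: $925 | Meridian Zone: $300 | Garrison Township: $475

Lane-miles total: 357.
Proportional shares (ignoring caps): East Borough 738.10; Meridian Zone 580.95; Garrison Township 380.95.
Held at cap: Meridian Zone ($300); residual $1,400 reallocated over remaining lane-miles 235.
Remaining shares: East Borough 923.40 → $925; Garrison Township 476.60 → $475.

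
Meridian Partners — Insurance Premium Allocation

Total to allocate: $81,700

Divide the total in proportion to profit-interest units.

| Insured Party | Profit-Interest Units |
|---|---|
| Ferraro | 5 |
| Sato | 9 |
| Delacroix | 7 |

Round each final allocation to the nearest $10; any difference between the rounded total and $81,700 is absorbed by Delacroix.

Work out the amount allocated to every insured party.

Ferraro: $19,450 | Sato: $35,010 | Delacroix: $27,240

Combined profit-interest units = 21.
Unrounded shares: Ferraro 5/21 × $81,700 = 19,452.38; Sato 9/21 × $81,700 = 35,014.29; Delacroix 7/21 × $81,700 = 27,233.33.
At nearest $10: Ferraro $19,450; Sato $35,010; Delacroix $27,230. Sum = $81,690.
Difference $81,700 − $81,690 = +$10 applied to Delacroix: Delacroix becomes $27,240.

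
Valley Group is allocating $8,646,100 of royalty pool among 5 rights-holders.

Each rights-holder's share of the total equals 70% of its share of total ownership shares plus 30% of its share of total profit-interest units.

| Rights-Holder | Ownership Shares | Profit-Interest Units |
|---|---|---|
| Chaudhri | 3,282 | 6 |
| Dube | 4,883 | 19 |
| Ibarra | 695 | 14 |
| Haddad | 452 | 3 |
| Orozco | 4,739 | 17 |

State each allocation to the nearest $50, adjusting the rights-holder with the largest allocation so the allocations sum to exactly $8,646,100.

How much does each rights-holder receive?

Totals — ownership shares 14,051, profit-interest units 59.
Composite weights (70% ownership shares + 30% profit-interest units): Chaudhri 0.1940; Dube 0.3399; Ibarra 0.1058; Haddad 0.0378; Orozco 0.3225.
Raw shares: Chaudhri 1,677,454.52; Dube 2,938,584.54; Ibarra 914,846.53; Haddad 326,582.28; Orozco 2,788,632.13.
After rounding ($50): Chaudhri $1,677,450; Dube $2,938,600; Ibarra $914,850; Haddad $326,600; Orozco $2,788,650. Sum = $8,646,150.
Difference $8,646,100 − $8,646,150 = −$50 applied to largest allocation (Dube): Dube becomes $2,938,550.

Chaudhri: $1,677,450 · Dube: $2,938,550 · Ibarra: $914,850 · Haddad: $326,600 · Orozco: $2,788,650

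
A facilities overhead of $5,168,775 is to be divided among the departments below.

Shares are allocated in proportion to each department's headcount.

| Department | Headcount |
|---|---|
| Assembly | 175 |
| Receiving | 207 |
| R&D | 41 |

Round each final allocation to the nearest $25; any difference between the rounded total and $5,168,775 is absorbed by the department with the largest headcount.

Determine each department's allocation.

Assembly: $2,138,375 | Receiving: $2,529,400 | R&D: $501,000

Combined headcount = 175 + 207 + 41 = 423.
Unrounded shares: Assembly 2,138,382.09; Receiving 2,529,400.53; R&D 500,992.38.
Rounded to nearest $25: Assembly $2,138,375; Receiving $2,529,400; R&D $501,000. Sum = $5,168,775.
Sum already equals the total — no adjustment.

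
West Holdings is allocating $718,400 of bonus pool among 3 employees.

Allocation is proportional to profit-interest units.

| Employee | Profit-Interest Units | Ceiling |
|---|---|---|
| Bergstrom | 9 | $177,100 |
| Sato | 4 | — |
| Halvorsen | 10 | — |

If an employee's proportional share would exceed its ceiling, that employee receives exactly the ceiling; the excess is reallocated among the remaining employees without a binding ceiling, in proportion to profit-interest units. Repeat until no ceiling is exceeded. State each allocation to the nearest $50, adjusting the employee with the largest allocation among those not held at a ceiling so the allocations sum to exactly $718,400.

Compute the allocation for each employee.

Bergstrom: $177,100 · Sato: $154,650 · Halvorsen: $386,650

Sum of profit-interest units: 23.
Pro-rata shares before constraints: Bergstrom 281,113.04; Sato 124,939.13; Halvorsen 312,347.83.
Capped: Bergstrom ($177,100); remaining pool $541,300 reallocated over remaining profit-interest units 14.
Remaining shares: Sato 154,657.14 → $154,650; Halvorsen 386,642.86 → $386,650.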